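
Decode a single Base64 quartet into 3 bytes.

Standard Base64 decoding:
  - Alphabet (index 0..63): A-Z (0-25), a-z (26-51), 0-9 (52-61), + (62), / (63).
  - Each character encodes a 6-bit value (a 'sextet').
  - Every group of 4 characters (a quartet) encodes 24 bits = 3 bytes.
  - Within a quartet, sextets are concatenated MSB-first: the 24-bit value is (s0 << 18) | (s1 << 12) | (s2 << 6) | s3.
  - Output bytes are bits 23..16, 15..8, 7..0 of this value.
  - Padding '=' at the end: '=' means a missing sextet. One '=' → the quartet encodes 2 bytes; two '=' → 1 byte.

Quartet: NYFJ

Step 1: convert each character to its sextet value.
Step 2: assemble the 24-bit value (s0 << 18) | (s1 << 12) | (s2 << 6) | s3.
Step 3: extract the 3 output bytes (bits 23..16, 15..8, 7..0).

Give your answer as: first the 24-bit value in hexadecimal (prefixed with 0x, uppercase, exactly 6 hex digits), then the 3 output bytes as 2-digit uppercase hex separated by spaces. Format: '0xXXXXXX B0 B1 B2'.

Answer: 0x358149 35 81 49

Derivation:
Sextets: N=13, Y=24, F=5, J=9
24-bit: (13<<18) | (24<<12) | (5<<6) | 9
      = 0x340000 | 0x018000 | 0x000140 | 0x000009
      = 0x358149
Bytes: (v>>16)&0xFF=35, (v>>8)&0xFF=81, v&0xFF=49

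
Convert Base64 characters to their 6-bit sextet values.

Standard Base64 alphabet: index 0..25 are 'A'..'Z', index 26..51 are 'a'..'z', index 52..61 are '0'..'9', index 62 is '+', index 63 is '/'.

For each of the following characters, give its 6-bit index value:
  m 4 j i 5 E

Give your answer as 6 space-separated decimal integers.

Answer: 38 56 35 34 57 4

Derivation:
'm': a..z range, 26 + ord('m') − ord('a') = 38
'4': 0..9 range, 52 + ord('4') − ord('0') = 56
'j': a..z range, 26 + ord('j') − ord('a') = 35
'i': a..z range, 26 + ord('i') − ord('a') = 34
'5': 0..9 range, 52 + ord('5') − ord('0') = 57
'E': A..Z range, ord('E') − ord('A') = 4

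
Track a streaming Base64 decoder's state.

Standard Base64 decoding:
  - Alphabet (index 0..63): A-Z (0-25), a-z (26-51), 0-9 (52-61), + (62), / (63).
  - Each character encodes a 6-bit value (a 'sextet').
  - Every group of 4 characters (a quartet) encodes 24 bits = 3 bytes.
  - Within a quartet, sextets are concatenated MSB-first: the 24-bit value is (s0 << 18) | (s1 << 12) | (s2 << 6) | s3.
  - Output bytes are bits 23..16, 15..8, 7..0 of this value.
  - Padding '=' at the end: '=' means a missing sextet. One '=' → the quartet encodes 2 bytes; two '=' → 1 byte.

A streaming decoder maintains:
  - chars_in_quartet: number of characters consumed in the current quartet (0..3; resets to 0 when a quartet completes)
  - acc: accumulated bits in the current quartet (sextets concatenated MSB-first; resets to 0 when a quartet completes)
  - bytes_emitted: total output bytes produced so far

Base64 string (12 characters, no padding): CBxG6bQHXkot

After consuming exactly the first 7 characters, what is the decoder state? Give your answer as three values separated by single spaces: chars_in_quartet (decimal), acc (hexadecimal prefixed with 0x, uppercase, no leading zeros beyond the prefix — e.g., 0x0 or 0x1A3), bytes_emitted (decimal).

Answer: 3 0x3A6D0 3

Derivation:
After char 0 ('C'=2): chars_in_quartet=1 acc=0x2 bytes_emitted=0
After char 1 ('B'=1): chars_in_quartet=2 acc=0x81 bytes_emitted=0
After char 2 ('x'=49): chars_in_quartet=3 acc=0x2071 bytes_emitted=0
After char 3 ('G'=6): chars_in_quartet=4 acc=0x81C46 -> emit 08 1C 46, reset; bytes_emitted=3
After char 4 ('6'=58): chars_in_quartet=1 acc=0x3A bytes_emitted=3
After char 5 ('b'=27): chars_in_quartet=2 acc=0xE9B bytes_emitted=3
After char 6 ('Q'=16): chars_in_quartet=3 acc=0x3A6D0 bytes_emitted=3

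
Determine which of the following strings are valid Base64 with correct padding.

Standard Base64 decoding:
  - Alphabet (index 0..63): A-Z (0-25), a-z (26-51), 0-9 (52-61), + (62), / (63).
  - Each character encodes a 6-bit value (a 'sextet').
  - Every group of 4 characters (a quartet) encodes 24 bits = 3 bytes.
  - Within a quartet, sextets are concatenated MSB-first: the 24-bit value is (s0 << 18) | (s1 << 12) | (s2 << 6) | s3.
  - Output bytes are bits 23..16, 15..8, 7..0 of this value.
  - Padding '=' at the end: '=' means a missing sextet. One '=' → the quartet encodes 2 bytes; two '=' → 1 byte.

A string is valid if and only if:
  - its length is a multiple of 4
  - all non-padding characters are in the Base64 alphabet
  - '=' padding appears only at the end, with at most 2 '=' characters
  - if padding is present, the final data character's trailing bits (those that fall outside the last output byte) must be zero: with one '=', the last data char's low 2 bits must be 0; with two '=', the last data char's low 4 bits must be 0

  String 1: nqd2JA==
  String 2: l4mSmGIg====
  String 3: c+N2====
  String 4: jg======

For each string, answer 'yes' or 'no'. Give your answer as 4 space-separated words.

String 1: 'nqd2JA==' → valid
String 2: 'l4mSmGIg====' → invalid (4 pad chars (max 2))
String 3: 'c+N2====' → invalid (4 pad chars (max 2))
String 4: 'jg======' → invalid (6 pad chars (max 2))

Answer: yes no no no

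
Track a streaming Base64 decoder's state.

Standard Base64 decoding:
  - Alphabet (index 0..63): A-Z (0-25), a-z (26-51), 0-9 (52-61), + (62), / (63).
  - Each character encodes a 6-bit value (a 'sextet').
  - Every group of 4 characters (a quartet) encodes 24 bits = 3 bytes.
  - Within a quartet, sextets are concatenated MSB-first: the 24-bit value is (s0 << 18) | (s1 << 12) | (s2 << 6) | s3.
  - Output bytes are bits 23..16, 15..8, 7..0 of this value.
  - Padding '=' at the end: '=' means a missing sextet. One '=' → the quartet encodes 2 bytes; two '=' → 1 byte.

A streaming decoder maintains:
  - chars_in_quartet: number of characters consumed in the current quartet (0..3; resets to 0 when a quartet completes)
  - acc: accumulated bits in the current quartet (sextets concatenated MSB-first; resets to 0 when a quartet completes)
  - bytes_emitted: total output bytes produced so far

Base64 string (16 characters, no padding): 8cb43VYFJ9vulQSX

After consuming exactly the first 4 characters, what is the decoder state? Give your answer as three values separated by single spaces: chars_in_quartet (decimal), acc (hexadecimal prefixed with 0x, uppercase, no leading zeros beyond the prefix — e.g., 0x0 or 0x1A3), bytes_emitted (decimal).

Answer: 0 0x0 3

Derivation:
After char 0 ('8'=60): chars_in_quartet=1 acc=0x3C bytes_emitted=0
After char 1 ('c'=28): chars_in_quartet=2 acc=0xF1C bytes_emitted=0
After char 2 ('b'=27): chars_in_quartet=3 acc=0x3C71B bytes_emitted=0
After char 3 ('4'=56): chars_in_quartet=4 acc=0xF1C6F8 -> emit F1 C6 F8, reset; bytes_emitted=3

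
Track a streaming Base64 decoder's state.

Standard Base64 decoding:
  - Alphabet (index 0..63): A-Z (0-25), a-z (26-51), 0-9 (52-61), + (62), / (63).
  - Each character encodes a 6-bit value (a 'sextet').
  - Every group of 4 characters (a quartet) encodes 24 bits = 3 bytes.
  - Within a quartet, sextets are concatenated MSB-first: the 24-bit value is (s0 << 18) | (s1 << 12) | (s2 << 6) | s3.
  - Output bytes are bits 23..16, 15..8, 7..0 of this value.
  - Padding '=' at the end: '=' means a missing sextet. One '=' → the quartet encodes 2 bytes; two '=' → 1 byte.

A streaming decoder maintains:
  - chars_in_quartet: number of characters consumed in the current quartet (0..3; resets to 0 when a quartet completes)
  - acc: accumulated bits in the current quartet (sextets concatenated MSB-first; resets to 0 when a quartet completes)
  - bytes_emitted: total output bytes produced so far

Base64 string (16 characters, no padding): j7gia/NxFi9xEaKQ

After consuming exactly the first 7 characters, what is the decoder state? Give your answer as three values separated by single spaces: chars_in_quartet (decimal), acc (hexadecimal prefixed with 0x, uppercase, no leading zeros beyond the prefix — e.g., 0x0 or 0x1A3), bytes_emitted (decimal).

After char 0 ('j'=35): chars_in_quartet=1 acc=0x23 bytes_emitted=0
After char 1 ('7'=59): chars_in_quartet=2 acc=0x8FB bytes_emitted=0
After char 2 ('g'=32): chars_in_quartet=3 acc=0x23EE0 bytes_emitted=0
After char 3 ('i'=34): chars_in_quartet=4 acc=0x8FB822 -> emit 8F B8 22, reset; bytes_emitted=3
After char 4 ('a'=26): chars_in_quartet=1 acc=0x1A bytes_emitted=3
After char 5 ('/'=63): chars_in_quartet=2 acc=0x6BF bytes_emitted=3
After char 6 ('N'=13): chars_in_quartet=3 acc=0x1AFCD bytes_emitted=3

Answer: 3 0x1AFCD 3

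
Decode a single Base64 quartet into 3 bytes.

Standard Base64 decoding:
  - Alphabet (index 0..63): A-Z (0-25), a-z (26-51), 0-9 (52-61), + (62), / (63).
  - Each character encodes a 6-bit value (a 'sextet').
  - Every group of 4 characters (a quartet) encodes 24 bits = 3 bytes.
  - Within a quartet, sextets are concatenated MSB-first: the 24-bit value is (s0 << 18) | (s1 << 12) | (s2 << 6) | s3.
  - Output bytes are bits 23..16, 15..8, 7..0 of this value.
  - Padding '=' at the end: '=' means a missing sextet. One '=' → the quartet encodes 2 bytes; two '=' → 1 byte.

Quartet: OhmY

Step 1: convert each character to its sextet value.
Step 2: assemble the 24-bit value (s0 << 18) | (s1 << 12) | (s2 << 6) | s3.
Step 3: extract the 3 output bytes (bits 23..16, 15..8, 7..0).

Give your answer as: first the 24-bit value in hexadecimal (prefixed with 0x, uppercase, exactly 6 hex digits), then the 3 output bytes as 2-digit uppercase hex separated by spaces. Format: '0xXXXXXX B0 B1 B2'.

Answer: 0x3A1998 3A 19 98

Derivation:
Sextets: O=14, h=33, m=38, Y=24
24-bit: (14<<18) | (33<<12) | (38<<6) | 24
      = 0x380000 | 0x021000 | 0x000980 | 0x000018
      = 0x3A1998
Bytes: (v>>16)&0xFF=3A, (v>>8)&0xFF=19, v&0xFF=98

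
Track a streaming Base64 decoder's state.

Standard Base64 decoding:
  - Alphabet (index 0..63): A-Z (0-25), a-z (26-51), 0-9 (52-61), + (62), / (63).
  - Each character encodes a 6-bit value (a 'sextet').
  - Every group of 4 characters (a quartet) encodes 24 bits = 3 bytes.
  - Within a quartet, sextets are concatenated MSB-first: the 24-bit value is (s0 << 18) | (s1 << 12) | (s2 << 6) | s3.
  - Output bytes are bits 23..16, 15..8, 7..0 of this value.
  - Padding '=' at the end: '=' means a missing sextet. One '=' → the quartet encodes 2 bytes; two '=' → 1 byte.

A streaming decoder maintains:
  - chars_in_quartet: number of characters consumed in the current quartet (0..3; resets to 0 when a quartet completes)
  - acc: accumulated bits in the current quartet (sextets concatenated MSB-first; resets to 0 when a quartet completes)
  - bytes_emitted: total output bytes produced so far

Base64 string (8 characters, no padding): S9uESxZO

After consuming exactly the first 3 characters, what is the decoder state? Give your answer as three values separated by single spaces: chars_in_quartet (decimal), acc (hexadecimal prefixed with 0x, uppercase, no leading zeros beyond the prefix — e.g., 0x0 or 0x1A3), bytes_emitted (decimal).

Answer: 3 0x12F6E 0

Derivation:
After char 0 ('S'=18): chars_in_quartet=1 acc=0x12 bytes_emitted=0
After char 1 ('9'=61): chars_in_quartet=2 acc=0x4BD bytes_emitted=0
After char 2 ('u'=46): chars_in_quartet=3 acc=0x12F6E bytes_emitted=0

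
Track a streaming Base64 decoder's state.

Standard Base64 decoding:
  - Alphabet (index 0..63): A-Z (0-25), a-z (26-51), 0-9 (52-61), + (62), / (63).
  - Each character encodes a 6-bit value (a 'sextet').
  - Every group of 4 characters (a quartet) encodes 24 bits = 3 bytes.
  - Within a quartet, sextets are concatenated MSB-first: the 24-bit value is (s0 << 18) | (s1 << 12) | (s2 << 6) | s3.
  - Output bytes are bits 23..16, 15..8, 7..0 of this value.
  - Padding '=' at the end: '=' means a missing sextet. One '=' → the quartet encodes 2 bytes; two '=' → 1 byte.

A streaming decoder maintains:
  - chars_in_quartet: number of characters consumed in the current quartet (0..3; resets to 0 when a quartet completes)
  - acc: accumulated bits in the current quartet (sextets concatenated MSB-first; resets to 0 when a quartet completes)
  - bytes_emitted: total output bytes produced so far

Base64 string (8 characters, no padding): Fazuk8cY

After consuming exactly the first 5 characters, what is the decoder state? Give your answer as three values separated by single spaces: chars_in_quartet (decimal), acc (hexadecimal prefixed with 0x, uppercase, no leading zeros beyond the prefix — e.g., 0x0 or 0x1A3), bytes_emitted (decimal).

After char 0 ('F'=5): chars_in_quartet=1 acc=0x5 bytes_emitted=0
After char 1 ('a'=26): chars_in_quartet=2 acc=0x15A bytes_emitted=0
After char 2 ('z'=51): chars_in_quartet=3 acc=0x56B3 bytes_emitted=0
After char 3 ('u'=46): chars_in_quartet=4 acc=0x15ACEE -> emit 15 AC EE, reset; bytes_emitted=3
After char 4 ('k'=36): chars_in_quartet=1 acc=0x24 bytes_emitted=3

Answer: 1 0x24 3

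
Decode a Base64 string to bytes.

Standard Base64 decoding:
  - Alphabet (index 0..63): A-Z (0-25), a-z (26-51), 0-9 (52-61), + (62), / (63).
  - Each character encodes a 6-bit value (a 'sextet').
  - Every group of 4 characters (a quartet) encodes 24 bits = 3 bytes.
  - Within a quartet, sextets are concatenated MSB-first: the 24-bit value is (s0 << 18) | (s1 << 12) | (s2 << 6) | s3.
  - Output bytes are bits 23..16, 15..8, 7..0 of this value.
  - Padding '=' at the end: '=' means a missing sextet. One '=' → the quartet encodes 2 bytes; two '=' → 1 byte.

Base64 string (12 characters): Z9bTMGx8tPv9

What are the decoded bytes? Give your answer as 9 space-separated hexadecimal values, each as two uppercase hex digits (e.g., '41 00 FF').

After char 0 ('Z'=25): chars_in_quartet=1 acc=0x19 bytes_emitted=0
After char 1 ('9'=61): chars_in_quartet=2 acc=0x67D bytes_emitted=0
After char 2 ('b'=27): chars_in_quartet=3 acc=0x19F5B bytes_emitted=0
After char 3 ('T'=19): chars_in_quartet=4 acc=0x67D6D3 -> emit 67 D6 D3, reset; bytes_emitted=3
After char 4 ('M'=12): chars_in_quartet=1 acc=0xC bytes_emitted=3
After char 5 ('G'=6): chars_in_quartet=2 acc=0x306 bytes_emitted=3
After char 6 ('x'=49): chars_in_quartet=3 acc=0xC1B1 bytes_emitted=3
After char 7 ('8'=60): chars_in_quartet=4 acc=0x306C7C -> emit 30 6C 7C, reset; bytes_emitted=6
After char 8 ('t'=45): chars_in_quartet=1 acc=0x2D bytes_emitted=6
After char 9 ('P'=15): chars_in_quartet=2 acc=0xB4F bytes_emitted=6
After char 10 ('v'=47): chars_in_quartet=3 acc=0x2D3EF bytes_emitted=6
After char 11 ('9'=61): chars_in_quartet=4 acc=0xB4FBFD -> emit B4 FB FD, reset; bytes_emitted=9

Answer: 67 D6 D3 30 6C 7C B4 FB FD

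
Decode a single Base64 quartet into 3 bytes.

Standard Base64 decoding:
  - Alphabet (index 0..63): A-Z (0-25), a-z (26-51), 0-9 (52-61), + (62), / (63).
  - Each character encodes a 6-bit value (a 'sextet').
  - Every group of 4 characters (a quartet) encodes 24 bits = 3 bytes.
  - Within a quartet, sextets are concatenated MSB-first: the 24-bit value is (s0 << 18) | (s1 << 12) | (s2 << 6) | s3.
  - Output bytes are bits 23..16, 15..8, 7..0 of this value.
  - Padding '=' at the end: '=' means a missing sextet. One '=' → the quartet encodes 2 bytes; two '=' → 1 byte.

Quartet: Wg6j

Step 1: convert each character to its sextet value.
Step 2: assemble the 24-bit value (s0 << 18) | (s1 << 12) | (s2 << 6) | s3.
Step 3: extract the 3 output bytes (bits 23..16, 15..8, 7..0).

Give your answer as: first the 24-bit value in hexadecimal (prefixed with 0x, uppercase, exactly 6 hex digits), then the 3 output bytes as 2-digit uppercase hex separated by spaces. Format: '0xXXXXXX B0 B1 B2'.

Answer: 0x5A0EA3 5A 0E A3

Derivation:
Sextets: W=22, g=32, 6=58, j=35
24-bit: (22<<18) | (32<<12) | (58<<6) | 35
      = 0x580000 | 0x020000 | 0x000E80 | 0x000023
      = 0x5A0EA3
Bytes: (v>>16)&0xFF=5A, (v>>8)&0xFF=0E, v&0xFF=A3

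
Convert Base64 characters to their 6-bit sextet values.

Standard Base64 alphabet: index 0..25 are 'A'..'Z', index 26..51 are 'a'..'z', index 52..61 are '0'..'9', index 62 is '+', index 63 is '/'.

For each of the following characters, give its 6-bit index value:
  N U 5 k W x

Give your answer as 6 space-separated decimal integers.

Answer: 13 20 57 36 22 49

Derivation:
'N': A..Z range, ord('N') − ord('A') = 13
'U': A..Z range, ord('U') − ord('A') = 20
'5': 0..9 range, 52 + ord('5') − ord('0') = 57
'k': a..z range, 26 + ord('k') − ord('a') = 36
'W': A..Z range, ord('W') − ord('A') = 22
'x': a..z range, 26 + ord('x') − ord('a') = 49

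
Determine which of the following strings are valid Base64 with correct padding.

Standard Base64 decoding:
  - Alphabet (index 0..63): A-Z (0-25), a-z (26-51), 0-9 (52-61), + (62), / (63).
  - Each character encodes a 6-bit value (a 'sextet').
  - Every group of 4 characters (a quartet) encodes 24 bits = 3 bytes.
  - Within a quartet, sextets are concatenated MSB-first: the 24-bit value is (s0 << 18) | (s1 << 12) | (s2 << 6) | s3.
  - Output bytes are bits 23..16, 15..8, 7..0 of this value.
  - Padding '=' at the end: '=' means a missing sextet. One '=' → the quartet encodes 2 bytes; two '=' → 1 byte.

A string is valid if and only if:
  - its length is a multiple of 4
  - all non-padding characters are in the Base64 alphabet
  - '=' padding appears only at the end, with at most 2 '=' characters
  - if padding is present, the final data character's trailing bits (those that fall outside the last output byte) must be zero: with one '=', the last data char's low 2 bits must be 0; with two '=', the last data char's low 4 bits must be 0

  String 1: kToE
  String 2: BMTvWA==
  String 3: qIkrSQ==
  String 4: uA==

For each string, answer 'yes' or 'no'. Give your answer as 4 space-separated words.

String 1: 'kToE' → valid
String 2: 'BMTvWA==' → valid
String 3: 'qIkrSQ==' → valid
String 4: 'uA==' → valid

Answer: yes yes yes yes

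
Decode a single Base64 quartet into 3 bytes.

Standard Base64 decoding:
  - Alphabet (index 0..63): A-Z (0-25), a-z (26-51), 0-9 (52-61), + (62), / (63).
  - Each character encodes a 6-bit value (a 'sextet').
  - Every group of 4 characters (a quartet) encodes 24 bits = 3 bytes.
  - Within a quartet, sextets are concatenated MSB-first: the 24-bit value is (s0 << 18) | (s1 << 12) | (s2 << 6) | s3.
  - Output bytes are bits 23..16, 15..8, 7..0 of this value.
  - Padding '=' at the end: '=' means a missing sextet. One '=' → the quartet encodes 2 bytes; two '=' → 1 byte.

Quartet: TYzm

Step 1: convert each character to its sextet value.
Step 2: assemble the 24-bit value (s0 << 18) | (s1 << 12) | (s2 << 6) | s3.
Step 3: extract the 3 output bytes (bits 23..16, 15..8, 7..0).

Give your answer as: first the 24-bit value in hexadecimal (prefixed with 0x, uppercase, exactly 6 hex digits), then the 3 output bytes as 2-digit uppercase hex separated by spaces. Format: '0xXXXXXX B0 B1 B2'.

Sextets: T=19, Y=24, z=51, m=38
24-bit: (19<<18) | (24<<12) | (51<<6) | 38
      = 0x4C0000 | 0x018000 | 0x000CC0 | 0x000026
      = 0x4D8CE6
Bytes: (v>>16)&0xFF=4D, (v>>8)&0xFF=8C, v&0xFF=E6

Answer: 0x4D8CE6 4D 8C E6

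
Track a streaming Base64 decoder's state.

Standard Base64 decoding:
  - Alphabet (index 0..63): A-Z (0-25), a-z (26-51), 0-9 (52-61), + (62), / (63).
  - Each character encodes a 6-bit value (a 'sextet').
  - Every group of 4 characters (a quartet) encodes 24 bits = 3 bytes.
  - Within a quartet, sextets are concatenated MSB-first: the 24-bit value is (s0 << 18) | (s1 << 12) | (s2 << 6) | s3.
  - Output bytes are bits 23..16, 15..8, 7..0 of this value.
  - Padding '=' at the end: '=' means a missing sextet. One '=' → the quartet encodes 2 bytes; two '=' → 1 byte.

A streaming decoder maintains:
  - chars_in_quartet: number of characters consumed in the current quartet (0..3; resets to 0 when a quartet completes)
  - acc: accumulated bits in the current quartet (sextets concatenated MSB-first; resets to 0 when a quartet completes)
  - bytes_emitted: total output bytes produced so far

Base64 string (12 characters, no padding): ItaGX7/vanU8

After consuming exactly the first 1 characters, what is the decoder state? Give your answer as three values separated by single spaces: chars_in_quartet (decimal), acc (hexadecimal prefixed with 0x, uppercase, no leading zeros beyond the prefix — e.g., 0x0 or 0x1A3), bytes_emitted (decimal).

Answer: 1 0x8 0

Derivation:
After char 0 ('I'=8): chars_in_quartet=1 acc=0x8 bytes_emitted=0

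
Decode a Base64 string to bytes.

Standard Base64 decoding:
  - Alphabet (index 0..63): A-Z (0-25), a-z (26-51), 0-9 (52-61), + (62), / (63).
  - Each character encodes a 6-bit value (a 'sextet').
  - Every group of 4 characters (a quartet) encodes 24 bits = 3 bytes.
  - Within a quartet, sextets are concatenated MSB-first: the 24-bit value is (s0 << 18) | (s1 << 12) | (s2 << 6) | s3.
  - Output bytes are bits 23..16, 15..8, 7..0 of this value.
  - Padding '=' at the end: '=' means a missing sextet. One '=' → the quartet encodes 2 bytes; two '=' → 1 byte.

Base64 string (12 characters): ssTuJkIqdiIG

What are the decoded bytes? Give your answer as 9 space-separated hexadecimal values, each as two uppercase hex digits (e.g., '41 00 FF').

Answer: B2 C4 EE 26 42 2A 76 22 06

Derivation:
After char 0 ('s'=44): chars_in_quartet=1 acc=0x2C bytes_emitted=0
After char 1 ('s'=44): chars_in_quartet=2 acc=0xB2C bytes_emitted=0
After char 2 ('T'=19): chars_in_quartet=3 acc=0x2CB13 bytes_emitted=0
After char 3 ('u'=46): chars_in_quartet=4 acc=0xB2C4EE -> emit B2 C4 EE, reset; bytes_emitted=3
After char 4 ('J'=9): chars_in_quartet=1 acc=0x9 bytes_emitted=3
After char 5 ('k'=36): chars_in_quartet=2 acc=0x264 bytes_emitted=3
After char 6 ('I'=8): chars_in_quartet=3 acc=0x9908 bytes_emitted=3
After char 7 ('q'=42): chars_in_quartet=4 acc=0x26422A -> emit 26 42 2A, reset; bytes_emitted=6
After char 8 ('d'=29): chars_in_quartet=1 acc=0x1D bytes_emitted=6
After char 9 ('i'=34): chars_in_quartet=2 acc=0x762 bytes_emitted=6
After char 10 ('I'=8): chars_in_quartet=3 acc=0x1D888 bytes_emitted=6
After char 11 ('G'=6): chars_in_quartet=4 acc=0x762206 -> emit 76 22 06, reset; bytes_emitted=9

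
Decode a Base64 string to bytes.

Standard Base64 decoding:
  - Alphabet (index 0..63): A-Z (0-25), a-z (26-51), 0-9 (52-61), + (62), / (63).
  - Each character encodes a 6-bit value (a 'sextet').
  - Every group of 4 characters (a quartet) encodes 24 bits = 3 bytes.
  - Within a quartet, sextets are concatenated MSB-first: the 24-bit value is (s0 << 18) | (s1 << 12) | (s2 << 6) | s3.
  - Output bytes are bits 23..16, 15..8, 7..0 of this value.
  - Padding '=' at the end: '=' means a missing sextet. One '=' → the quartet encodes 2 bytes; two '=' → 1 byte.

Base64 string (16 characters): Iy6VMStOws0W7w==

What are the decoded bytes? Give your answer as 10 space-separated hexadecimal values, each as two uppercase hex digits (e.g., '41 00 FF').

After char 0 ('I'=8): chars_in_quartet=1 acc=0x8 bytes_emitted=0
After char 1 ('y'=50): chars_in_quartet=2 acc=0x232 bytes_emitted=0
After char 2 ('6'=58): chars_in_quartet=3 acc=0x8CBA bytes_emitted=0
After char 3 ('V'=21): chars_in_quartet=4 acc=0x232E95 -> emit 23 2E 95, reset; bytes_emitted=3
After char 4 ('M'=12): chars_in_quartet=1 acc=0xC bytes_emitted=3
After char 5 ('S'=18): chars_in_quartet=2 acc=0x312 bytes_emitted=3
After char 6 ('t'=45): chars_in_quartet=3 acc=0xC4AD bytes_emitted=3
After char 7 ('O'=14): chars_in_quartet=4 acc=0x312B4E -> emit 31 2B 4E, reset; bytes_emitted=6
After char 8 ('w'=48): chars_in_quartet=1 acc=0x30 bytes_emitted=6
After char 9 ('s'=44): chars_in_quartet=2 acc=0xC2C bytes_emitted=6
After char 10 ('0'=52): chars_in_quartet=3 acc=0x30B34 bytes_emitted=6
After char 11 ('W'=22): chars_in_quartet=4 acc=0xC2CD16 -> emit C2 CD 16, reset; bytes_emitted=9
After char 12 ('7'=59): chars_in_quartet=1 acc=0x3B bytes_emitted=9
After char 13 ('w'=48): chars_in_quartet=2 acc=0xEF0 bytes_emitted=9
Padding '==': partial quartet acc=0xEF0 -> emit EF; bytes_emitted=10

Answer: 23 2E 95 31 2B 4E C2 CD 16 EF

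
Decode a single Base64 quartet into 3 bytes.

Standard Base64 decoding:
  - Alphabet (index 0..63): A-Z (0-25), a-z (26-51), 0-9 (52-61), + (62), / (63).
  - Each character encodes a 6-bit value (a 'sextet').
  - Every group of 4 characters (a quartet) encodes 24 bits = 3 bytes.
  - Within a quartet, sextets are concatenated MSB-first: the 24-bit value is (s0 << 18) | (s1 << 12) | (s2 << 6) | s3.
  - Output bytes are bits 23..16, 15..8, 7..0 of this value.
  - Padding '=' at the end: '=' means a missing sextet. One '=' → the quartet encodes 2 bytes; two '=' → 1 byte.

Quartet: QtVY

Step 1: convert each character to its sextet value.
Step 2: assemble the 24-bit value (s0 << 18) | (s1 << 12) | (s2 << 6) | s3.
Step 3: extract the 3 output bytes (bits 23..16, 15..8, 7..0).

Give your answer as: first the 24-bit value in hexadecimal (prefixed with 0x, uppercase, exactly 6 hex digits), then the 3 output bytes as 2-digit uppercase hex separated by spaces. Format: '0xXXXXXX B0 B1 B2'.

Answer: 0x42D558 42 D5 58

Derivation:
Sextets: Q=16, t=45, V=21, Y=24
24-bit: (16<<18) | (45<<12) | (21<<6) | 24
      = 0x400000 | 0x02D000 | 0x000540 | 0x000018
      = 0x42D558
Bytes: (v>>16)&0xFF=42, (v>>8)&0xFF=D5, v&0xFF=58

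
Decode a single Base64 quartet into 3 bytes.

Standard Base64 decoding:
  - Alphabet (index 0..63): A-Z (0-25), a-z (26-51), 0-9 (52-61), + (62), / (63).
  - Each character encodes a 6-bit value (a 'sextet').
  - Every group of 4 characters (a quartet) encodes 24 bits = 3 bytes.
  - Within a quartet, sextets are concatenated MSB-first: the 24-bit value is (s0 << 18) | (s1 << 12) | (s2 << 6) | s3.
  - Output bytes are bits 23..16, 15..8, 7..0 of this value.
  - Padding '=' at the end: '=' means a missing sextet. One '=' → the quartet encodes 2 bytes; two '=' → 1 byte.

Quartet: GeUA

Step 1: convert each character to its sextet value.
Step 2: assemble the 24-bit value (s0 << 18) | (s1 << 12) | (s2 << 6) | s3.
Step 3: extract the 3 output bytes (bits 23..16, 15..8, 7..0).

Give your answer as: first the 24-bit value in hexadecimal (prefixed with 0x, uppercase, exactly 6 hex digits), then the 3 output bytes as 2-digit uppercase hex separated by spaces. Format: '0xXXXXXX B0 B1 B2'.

Answer: 0x19E500 19 E5 00

Derivation:
Sextets: G=6, e=30, U=20, A=0
24-bit: (6<<18) | (30<<12) | (20<<6) | 0
      = 0x180000 | 0x01E000 | 0x000500 | 0x000000
      = 0x19E500
Bytes: (v>>16)&0xFF=19, (v>>8)&0xFF=E5, v&0xFF=00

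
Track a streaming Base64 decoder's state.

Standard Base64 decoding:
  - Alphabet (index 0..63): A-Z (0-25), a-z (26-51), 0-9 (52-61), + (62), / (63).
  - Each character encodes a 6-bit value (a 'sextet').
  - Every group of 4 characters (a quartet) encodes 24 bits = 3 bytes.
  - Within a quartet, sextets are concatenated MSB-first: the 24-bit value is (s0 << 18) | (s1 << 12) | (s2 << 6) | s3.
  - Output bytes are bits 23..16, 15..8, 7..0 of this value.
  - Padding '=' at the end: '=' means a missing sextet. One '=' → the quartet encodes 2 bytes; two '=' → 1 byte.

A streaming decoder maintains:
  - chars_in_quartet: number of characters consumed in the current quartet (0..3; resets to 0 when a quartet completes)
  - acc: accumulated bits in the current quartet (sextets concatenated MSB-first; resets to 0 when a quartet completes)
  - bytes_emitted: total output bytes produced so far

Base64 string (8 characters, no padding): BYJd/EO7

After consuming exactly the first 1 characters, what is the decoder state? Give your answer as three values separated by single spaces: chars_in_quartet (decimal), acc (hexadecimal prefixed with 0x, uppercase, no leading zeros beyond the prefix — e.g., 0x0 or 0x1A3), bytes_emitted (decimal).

After char 0 ('B'=1): chars_in_quartet=1 acc=0x1 bytes_emitted=0

Answer: 1 0x1 0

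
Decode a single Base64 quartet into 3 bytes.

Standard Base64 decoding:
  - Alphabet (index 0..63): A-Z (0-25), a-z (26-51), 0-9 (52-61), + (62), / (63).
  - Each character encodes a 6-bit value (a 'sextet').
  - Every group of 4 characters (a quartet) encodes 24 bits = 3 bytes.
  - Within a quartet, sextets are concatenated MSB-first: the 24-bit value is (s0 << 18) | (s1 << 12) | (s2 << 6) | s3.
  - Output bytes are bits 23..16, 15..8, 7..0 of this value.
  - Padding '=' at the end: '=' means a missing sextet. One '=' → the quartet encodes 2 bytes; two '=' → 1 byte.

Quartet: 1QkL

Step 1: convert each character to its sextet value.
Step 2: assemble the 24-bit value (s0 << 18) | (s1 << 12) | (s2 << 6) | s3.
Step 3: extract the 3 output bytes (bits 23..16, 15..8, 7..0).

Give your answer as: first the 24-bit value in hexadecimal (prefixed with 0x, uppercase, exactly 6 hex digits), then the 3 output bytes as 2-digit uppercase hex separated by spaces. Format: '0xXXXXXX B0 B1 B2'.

Answer: 0xD5090B D5 09 0B

Derivation:
Sextets: 1=53, Q=16, k=36, L=11
24-bit: (53<<18) | (16<<12) | (36<<6) | 11
      = 0xD40000 | 0x010000 | 0x000900 | 0x00000B
      = 0xD5090B
Bytes: (v>>16)&0xFF=D5, (v>>8)&0xFF=09, v&0xFF=0B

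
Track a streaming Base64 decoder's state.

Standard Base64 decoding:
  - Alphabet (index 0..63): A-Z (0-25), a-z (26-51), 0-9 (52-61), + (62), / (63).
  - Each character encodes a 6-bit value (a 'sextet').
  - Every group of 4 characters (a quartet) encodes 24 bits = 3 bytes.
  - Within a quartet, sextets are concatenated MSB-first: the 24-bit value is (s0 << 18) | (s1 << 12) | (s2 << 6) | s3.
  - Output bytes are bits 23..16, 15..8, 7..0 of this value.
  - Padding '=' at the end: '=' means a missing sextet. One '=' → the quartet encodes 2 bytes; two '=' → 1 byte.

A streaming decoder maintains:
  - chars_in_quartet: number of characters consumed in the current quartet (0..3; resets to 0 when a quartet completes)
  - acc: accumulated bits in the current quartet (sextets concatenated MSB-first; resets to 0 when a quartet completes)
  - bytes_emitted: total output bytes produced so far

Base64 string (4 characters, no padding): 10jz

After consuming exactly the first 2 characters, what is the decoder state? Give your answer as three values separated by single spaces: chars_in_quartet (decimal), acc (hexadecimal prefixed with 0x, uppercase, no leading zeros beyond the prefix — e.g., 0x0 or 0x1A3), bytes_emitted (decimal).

After char 0 ('1'=53): chars_in_quartet=1 acc=0x35 bytes_emitted=0
After char 1 ('0'=52): chars_in_quartet=2 acc=0xD74 bytes_emitted=0

Answer: 2 0xD74 0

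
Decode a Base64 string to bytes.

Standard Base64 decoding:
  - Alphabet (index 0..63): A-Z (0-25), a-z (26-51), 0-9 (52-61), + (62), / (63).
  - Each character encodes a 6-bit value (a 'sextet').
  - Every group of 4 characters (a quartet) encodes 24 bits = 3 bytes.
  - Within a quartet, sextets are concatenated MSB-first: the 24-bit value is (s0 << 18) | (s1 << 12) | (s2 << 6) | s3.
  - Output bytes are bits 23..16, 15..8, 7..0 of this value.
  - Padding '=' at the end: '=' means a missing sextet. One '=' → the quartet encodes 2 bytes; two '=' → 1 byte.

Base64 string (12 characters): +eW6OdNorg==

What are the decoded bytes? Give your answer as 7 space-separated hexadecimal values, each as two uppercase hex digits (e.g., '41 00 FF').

Answer: F9 E5 BA 39 D3 68 AE

Derivation:
After char 0 ('+'=62): chars_in_quartet=1 acc=0x3E bytes_emitted=0
After char 1 ('e'=30): chars_in_quartet=2 acc=0xF9E bytes_emitted=0
After char 2 ('W'=22): chars_in_quartet=3 acc=0x3E796 bytes_emitted=0
After char 3 ('6'=58): chars_in_quartet=4 acc=0xF9E5BA -> emit F9 E5 BA, reset; bytes_emitted=3
After char 4 ('O'=14): chars_in_quartet=1 acc=0xE bytes_emitted=3
After char 5 ('d'=29): chars_in_quartet=2 acc=0x39D bytes_emitted=3
After char 6 ('N'=13): chars_in_quartet=3 acc=0xE74D bytes_emitted=3
After char 7 ('o'=40): chars_in_quartet=4 acc=0x39D368 -> emit 39 D3 68, reset; bytes_emitted=6
After char 8 ('r'=43): chars_in_quartet=1 acc=0x2B bytes_emitted=6
After char 9 ('g'=32): chars_in_quartet=2 acc=0xAE0 bytes_emitted=6
Padding '==': partial quartet acc=0xAE0 -> emit AE; bytes_emitted=7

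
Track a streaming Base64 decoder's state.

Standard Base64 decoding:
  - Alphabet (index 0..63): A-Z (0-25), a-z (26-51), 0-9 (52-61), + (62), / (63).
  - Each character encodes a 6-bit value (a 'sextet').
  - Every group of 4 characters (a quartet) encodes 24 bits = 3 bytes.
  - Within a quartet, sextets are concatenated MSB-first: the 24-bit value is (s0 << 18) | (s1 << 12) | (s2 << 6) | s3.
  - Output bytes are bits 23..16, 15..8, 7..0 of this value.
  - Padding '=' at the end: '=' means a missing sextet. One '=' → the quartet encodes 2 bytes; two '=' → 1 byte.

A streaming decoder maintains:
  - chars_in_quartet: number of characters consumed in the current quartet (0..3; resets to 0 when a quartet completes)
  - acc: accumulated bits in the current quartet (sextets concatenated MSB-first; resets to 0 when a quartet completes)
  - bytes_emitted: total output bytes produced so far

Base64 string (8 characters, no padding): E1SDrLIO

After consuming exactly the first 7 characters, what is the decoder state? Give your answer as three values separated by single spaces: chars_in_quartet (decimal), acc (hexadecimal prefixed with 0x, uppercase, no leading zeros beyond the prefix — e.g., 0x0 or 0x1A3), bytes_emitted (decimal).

After char 0 ('E'=4): chars_in_quartet=1 acc=0x4 bytes_emitted=0
After char 1 ('1'=53): chars_in_quartet=2 acc=0x135 bytes_emitted=0
After char 2 ('S'=18): chars_in_quartet=3 acc=0x4D52 bytes_emitted=0
After char 3 ('D'=3): chars_in_quartet=4 acc=0x135483 -> emit 13 54 83, reset; bytes_emitted=3
After char 4 ('r'=43): chars_in_quartet=1 acc=0x2B bytes_emitted=3
After char 5 ('L'=11): chars_in_quartet=2 acc=0xACB bytes_emitted=3
After char 6 ('I'=8): chars_in_quartet=3 acc=0x2B2C8 bytes_emitted=3

Answer: 3 0x2B2C8 3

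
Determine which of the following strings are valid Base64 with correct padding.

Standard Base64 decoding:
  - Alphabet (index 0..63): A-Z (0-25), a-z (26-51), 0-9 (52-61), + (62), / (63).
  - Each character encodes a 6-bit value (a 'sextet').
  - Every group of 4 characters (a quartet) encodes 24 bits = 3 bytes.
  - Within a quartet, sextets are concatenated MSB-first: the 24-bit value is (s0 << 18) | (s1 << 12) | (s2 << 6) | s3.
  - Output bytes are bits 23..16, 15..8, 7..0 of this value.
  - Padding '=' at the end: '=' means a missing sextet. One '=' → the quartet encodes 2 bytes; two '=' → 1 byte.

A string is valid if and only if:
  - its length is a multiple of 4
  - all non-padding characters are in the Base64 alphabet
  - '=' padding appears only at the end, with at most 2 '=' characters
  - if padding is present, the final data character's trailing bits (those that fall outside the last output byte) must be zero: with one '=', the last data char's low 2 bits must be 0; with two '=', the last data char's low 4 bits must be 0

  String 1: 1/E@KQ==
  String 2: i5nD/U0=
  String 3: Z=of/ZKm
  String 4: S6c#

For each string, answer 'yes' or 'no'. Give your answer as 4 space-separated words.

String 1: '1/E@KQ==' → invalid (bad char(s): ['@'])
String 2: 'i5nD/U0=' → valid
String 3: 'Z=of/ZKm' → invalid (bad char(s): ['=']; '=' in middle)
String 4: 'S6c#' → invalid (bad char(s): ['#'])

Answer: no yes no no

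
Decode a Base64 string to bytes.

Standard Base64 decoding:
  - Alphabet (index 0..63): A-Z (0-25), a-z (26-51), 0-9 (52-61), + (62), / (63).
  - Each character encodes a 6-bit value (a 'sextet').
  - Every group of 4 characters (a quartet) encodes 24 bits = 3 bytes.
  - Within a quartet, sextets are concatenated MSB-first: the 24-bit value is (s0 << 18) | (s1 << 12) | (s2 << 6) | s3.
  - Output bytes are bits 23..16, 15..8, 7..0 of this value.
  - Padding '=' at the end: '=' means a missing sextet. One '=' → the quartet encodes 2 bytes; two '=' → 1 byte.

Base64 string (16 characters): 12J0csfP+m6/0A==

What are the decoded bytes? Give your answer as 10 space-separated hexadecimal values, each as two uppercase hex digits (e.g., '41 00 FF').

After char 0 ('1'=53): chars_in_quartet=1 acc=0x35 bytes_emitted=0
After char 1 ('2'=54): chars_in_quartet=2 acc=0xD76 bytes_emitted=0
After char 2 ('J'=9): chars_in_quartet=3 acc=0x35D89 bytes_emitted=0
After char 3 ('0'=52): chars_in_quartet=4 acc=0xD76274 -> emit D7 62 74, reset; bytes_emitted=3
After char 4 ('c'=28): chars_in_quartet=1 acc=0x1C bytes_emitted=3
After char 5 ('s'=44): chars_in_quartet=2 acc=0x72C bytes_emitted=3
After char 6 ('f'=31): chars_in_quartet=3 acc=0x1CB1F bytes_emitted=3
After char 7 ('P'=15): chars_in_quartet=4 acc=0x72C7CF -> emit 72 C7 CF, reset; bytes_emitted=6
After char 8 ('+'=62): chars_in_quartet=1 acc=0x3E bytes_emitted=6
After char 9 ('m'=38): chars_in_quartet=2 acc=0xFA6 bytes_emitted=6
After char 10 ('6'=58): chars_in_quartet=3 acc=0x3E9BA bytes_emitted=6
After char 11 ('/'=63): chars_in_quartet=4 acc=0xFA6EBF -> emit FA 6E BF, reset; bytes_emitted=9
After char 12 ('0'=52): chars_in_quartet=1 acc=0x34 bytes_emitted=9
After char 13 ('A'=0): chars_in_quartet=2 acc=0xD00 bytes_emitted=9
Padding '==': partial quartet acc=0xD00 -> emit D0; bytes_emitted=10

Answer: D7 62 74 72 C7 CF FA 6E BF D0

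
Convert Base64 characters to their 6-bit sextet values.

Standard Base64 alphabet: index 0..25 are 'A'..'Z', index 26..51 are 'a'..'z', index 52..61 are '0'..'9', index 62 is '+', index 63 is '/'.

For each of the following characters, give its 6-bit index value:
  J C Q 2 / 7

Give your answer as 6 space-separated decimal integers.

'J': A..Z range, ord('J') − ord('A') = 9
'C': A..Z range, ord('C') − ord('A') = 2
'Q': A..Z range, ord('Q') − ord('A') = 16
'2': 0..9 range, 52 + ord('2') − ord('0') = 54
'/': index 63
'7': 0..9 range, 52 + ord('7') − ord('0') = 59

Answer: 9 2 16 54 63 59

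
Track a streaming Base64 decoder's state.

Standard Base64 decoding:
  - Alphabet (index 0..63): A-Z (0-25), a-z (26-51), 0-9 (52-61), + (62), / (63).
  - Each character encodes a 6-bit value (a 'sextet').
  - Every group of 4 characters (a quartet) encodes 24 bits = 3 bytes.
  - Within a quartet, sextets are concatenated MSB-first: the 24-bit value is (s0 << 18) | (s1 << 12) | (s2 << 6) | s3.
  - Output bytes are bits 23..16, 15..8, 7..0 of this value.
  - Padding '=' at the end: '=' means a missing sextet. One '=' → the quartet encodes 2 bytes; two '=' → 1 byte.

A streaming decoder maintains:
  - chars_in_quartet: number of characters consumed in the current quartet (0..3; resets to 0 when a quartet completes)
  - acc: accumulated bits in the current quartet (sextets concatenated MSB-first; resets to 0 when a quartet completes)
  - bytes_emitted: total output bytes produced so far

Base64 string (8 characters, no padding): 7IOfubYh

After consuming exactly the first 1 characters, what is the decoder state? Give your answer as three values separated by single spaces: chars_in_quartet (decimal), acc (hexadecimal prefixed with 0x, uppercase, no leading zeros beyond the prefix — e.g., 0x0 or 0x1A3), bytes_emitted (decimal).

Answer: 1 0x3B 0

Derivation:
After char 0 ('7'=59): chars_in_quartet=1 acc=0x3B bytes_emitted=0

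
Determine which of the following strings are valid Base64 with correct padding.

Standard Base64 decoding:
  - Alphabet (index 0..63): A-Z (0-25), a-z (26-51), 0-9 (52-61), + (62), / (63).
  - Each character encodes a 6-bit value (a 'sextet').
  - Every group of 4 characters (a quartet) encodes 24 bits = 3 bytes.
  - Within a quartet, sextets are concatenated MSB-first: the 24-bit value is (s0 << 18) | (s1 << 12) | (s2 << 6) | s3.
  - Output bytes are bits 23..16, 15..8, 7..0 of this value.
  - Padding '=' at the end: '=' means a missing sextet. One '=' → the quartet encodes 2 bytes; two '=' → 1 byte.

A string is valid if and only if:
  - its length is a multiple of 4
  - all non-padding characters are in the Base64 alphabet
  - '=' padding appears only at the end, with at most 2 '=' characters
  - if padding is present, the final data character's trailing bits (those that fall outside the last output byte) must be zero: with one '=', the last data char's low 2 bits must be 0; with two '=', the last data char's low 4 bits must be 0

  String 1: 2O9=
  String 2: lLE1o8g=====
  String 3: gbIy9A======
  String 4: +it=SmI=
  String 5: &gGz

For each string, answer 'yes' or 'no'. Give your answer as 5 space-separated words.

String 1: '2O9=' → invalid (bad trailing bits)
String 2: 'lLE1o8g=====' → invalid (5 pad chars (max 2))
String 3: 'gbIy9A======' → invalid (6 pad chars (max 2))
String 4: '+it=SmI=' → invalid (bad char(s): ['=']; '=' in middle)
String 5: '&gGz' → invalid (bad char(s): ['&'])

Answer: no no no no no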